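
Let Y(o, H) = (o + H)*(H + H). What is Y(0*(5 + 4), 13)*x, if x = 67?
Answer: 22646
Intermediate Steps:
Y(o, H) = 2*H*(H + o) (Y(o, H) = (H + o)*(2*H) = 2*H*(H + o))
Y(0*(5 + 4), 13)*x = (2*13*(13 + 0*(5 + 4)))*67 = (2*13*(13 + 0*9))*67 = (2*13*(13 + 0))*67 = (2*13*13)*67 = 338*67 = 22646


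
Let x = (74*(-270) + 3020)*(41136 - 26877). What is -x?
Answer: 241832640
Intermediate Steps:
x = -241832640 (x = (-19980 + 3020)*14259 = -16960*14259 = -241832640)
-x = -1*(-241832640) = 241832640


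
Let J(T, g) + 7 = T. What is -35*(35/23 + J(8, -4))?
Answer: -2030/23 ≈ -88.261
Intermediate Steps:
J(T, g) = -7 + T
-35*(35/23 + J(8, -4)) = -35*(35/23 + (-7 + 8)) = -35*(35*(1/23) + 1) = -35*(35/23 + 1) = -35*58/23 = -2030/23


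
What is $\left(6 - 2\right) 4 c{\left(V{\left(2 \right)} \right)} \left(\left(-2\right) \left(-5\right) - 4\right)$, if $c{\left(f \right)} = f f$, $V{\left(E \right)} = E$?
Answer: $384$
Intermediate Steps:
$c{\left(f \right)} = f^{2}$
$\left(6 - 2\right) 4 c{\left(V{\left(2 \right)} \right)} \left(\left(-2\right) \left(-5\right) - 4\right) = \left(6 - 2\right) 4 \cdot 2^{2} \left(\left(-2\right) \left(-5\right) - 4\right) = \left(6 - 2\right) 4 \cdot 4 \left(10 - 4\right) = 4 \cdot 16 \cdot 6 = 64 \cdot 6 = 384$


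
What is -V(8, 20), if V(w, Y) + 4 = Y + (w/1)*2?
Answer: -32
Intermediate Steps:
V(w, Y) = -4 + Y + 2*w (V(w, Y) = -4 + (Y + (w/1)*2) = -4 + (Y + (w*1)*2) = -4 + (Y + w*2) = -4 + (Y + 2*w) = -4 + Y + 2*w)
-V(8, 20) = -(-4 + 20 + 2*8) = -(-4 + 20 + 16) = -1*32 = -32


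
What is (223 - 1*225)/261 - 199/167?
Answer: -52273/43587 ≈ -1.1993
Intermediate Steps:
(223 - 1*225)/261 - 199/167 = (223 - 225)*(1/261) - 199*1/167 = -2*1/261 - 199/167 = -2/261 - 199/167 = -52273/43587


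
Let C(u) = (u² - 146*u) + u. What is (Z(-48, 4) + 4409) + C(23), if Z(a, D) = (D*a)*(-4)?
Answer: 2371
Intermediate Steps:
Z(a, D) = -4*D*a
C(u) = u² - 145*u
(Z(-48, 4) + 4409) + C(23) = (-4*4*(-48) + 4409) + 23*(-145 + 23) = (768 + 4409) + 23*(-122) = 5177 - 2806 = 2371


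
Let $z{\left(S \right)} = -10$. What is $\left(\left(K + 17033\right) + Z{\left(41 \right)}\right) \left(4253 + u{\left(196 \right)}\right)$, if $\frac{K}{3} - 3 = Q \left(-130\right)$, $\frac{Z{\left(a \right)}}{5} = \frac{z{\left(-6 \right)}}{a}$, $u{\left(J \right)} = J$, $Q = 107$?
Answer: $- \frac{4503535842}{41} \approx -1.0984 \cdot 10^{8}$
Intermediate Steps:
$Z{\left(a \right)} = - \frac{50}{a}$ ($Z{\left(a \right)} = 5 \left(- \frac{10}{a}\right) = - \frac{50}{a}$)
$K = -41721$ ($K = 9 + 3 \cdot 107 \left(-130\right) = 9 + 3 \left(-13910\right) = 9 - 41730 = -41721$)
$\left(\left(K + 17033\right) + Z{\left(41 \right)}\right) \left(4253 + u{\left(196 \right)}\right) = \left(\left(-41721 + 17033\right) - \frac{50}{41}\right) \left(4253 + 196\right) = \left(-24688 - \frac{50}{41}\right) 4449 = \left(- \frac{1012258}{41}\right) 4449 = - \frac{4503535842}{41}$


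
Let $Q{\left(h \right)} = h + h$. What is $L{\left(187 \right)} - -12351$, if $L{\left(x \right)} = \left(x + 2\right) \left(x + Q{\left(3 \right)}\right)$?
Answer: $48828$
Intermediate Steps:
$Q{\left(h \right)} = 2 h$
$L{\left(x \right)} = \left(2 + x\right) \left(6 + x\right)$ ($L{\left(x \right)} = \left(x + 2\right) \left(x + 2 \cdot 3\right) = \left(2 + x\right) \left(x + 6\right) = \left(2 + x\right) \left(6 + x\right)$)
$L{\left(187 \right)} - -12351 = \left(12 + 187^{2} + 8 \cdot 187\right) - -12351 = \left(12 + 34969 + 1496\right) + 12351 = 36477 + 12351 = 48828$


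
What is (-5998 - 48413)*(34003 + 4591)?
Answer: -2099938134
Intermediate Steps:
(-5998 - 48413)*(34003 + 4591) = -54411*38594 = -2099938134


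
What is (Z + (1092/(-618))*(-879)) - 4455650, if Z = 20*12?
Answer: -458747252/103 ≈ -4.4539e+6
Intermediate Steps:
Z = 240
(Z + (1092/(-618))*(-879)) - 4455650 = (240 + (1092/(-618))*(-879)) - 4455650 = (240 + (1092*(-1/618))*(-879)) - 4455650 = (240 - 182/103*(-879)) - 4455650 = (240 + 159978/103) - 4455650 = 184698/103 - 4455650 = -458747252/103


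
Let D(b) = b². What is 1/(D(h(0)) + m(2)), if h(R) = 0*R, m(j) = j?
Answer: ½ ≈ 0.50000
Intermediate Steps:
h(R) = 0
1/(D(h(0)) + m(2)) = 1/(0² + 2) = 1/(0 + 2) = 1/2 = ½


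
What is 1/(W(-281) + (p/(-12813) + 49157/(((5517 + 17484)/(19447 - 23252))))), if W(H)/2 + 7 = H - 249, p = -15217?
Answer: -98237271/904248186650 ≈ -0.00010864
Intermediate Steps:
W(H) = -512 + 2*H (W(H) = -14 + 2*(H - 249) = -14 + 2*(-249 + H) = -14 + (-498 + 2*H) = -512 + 2*H)
1/(W(-281) + (p/(-12813) + 49157/(((5517 + 17484)/(19447 - 23252))))) = 1/((-512 + 2*(-281)) + (-15217/(-12813) + 49157/(((5517 + 17484)/(19447 - 23252))))) = 1/((-512 - 562) + (-15217*(-1/12813) + 49157/((23001/(-3805))))) = 1/(-1074 + (15217/12813 + 49157/((23001*(-1/3805))))) = 1/(-1074 + (15217/12813 + 49157/(-23001/3805))) = 1/(-1074 + (15217/12813 + 49157*(-3805/23001))) = 1/(-1074 + (15217/12813 - 187042385/23001)) = 1/(-1074 - 798741357596/98237271) = 1/(-904248186650/98237271) = -98237271/904248186650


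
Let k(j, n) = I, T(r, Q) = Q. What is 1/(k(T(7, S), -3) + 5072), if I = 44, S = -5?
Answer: 1/5116 ≈ 0.00019547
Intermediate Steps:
k(j, n) = 44
1/(k(T(7, S), -3) + 5072) = 1/(44 + 5072) = 1/5116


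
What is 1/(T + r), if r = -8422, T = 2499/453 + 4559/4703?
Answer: -710153/5976302558 ≈ -0.00011883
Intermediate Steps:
T = 4606008/710153 (T = 2499*(1/453) + 4559*(1/4703) = 833/151 + 4559/4703 = 4606008/710153 ≈ 6.4859)
1/(T + r) = 1/(4606008/710153 - 8422) = 1/(-5976302558/710153) = -710153/5976302558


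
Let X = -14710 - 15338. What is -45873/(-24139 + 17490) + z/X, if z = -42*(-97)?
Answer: 225217313/33298192 ≈ 6.7636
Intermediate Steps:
z = 4074
X = -30048
-45873/(-24139 + 17490) + z/X = -45873/(-24139 + 17490) + 4074/(-30048) = -45873/(-6649) + 4074*(-1/30048) = -45873*(-1/6649) - 679/5008 = 45873/6649 - 679/5008 = 225217313/33298192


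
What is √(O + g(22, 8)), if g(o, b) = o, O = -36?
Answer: I*√14 ≈ 3.7417*I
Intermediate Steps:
√(O + g(22, 8)) = √(-36 + 22) = √(-14) = I*√14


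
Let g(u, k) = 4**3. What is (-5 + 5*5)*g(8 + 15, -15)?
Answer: 1280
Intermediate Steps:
g(u, k) = 64
(-5 + 5*5)*g(8 + 15, -15) = (-5 + 5*5)*64 = (-5 + 25)*64 = 20*64 = 1280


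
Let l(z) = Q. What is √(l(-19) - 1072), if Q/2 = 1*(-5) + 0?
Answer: I*√1082 ≈ 32.894*I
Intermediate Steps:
Q = -10 (Q = 2*(1*(-5) + 0) = 2*(-5 + 0) = 2*(-5) = -10)
l(z) = -10
√(l(-19) - 1072) = √(-10 - 1072) = √(-1082) = I*√1082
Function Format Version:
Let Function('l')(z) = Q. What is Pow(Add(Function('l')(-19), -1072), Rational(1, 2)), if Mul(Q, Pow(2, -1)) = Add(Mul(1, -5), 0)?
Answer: Mul(I, Pow(1082, Rational(1, 2))) ≈ Mul(32.894, I)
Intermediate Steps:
Q = -10 (Q = Mul(2, Add(Mul(1, -5), 0)) = Mul(2, Add(-5, 0)) = Mul(2, -5) = -10)
Function('l')(z) = -10
Pow(Add(Function('l')(-19), -1072), Rational(1, 2)) = Pow(Add(-10, -1072), Rational(1, 2)) = Pow(-1082, Rational(1, 2)) = Mul(I, Pow(1082, Rational(1, 2)))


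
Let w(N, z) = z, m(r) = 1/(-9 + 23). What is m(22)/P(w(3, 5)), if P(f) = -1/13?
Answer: -13/14 ≈ -0.92857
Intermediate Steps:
m(r) = 1/14
P(f) = -1/13 (P(f) = -1*1/13 = -1/13)
m(22)/P(w(3, 5)) = 1/(14*(-1/13)) = (1/14)*(-13) = -13/14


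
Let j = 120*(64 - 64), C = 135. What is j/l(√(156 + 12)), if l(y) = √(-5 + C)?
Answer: 0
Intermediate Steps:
j = 0 (j = 120*0 = 0)
l(y) = √130 (l(y) = √(-5 + 135) = √130)
j/l(√(156 + 12)) = 0/(√130) = 0*(√130/130) = 0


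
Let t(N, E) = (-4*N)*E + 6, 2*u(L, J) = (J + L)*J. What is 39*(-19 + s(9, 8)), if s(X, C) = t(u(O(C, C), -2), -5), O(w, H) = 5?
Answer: -2847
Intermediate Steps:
u(L, J) = J*(J + L)/2 (u(L, J) = ((J + L)*J)/2 = (J*(J + L))/2 = J*(J + L)/2)
t(N, E) = 6 - 4*E*N (t(N, E) = -4*E*N + 6 = 6 - 4*E*N)
s(X, C) = -54 (s(X, C) = 6 - 4*(-5)*(1/2)*(-2)*(-2 + 5) = 6 - 4*(-5)*(1/2)*(-2)*3 = 6 - 4*(-5)*(-3) = 6 - 60 = -54)
39*(-19 + s(9, 8)) = 39*(-19 - 54) = 39*(-73) = -2847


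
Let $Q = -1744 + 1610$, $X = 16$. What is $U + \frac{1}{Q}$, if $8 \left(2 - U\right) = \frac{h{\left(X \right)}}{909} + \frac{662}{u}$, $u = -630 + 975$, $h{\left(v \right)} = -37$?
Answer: $\frac{98489203}{56030760} \approx 1.7578$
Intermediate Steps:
$u = 345$
$Q = -134$
$U = \frac{1476229}{836280}$ ($U = 2 - \frac{- \frac{37}{909} + \frac{662}{345}}{8} = 2 - \frac{196331}{836280} = \frac{1476229}{836280} \approx 1.7652$)
$U + \frac{1}{Q} = \frac{1476229}{836280} + \frac{1}{-134} = \frac{1476229}{836280} - \frac{1}{134} = \frac{98489203}{56030760}$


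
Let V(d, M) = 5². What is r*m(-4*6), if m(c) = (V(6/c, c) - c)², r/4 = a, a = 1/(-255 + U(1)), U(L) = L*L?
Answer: -4802/127 ≈ -37.811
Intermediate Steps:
V(d, M) = 25
U(L) = L²
a = -1/254 (a = 1/(-255 + 1²) = 1/(-255 + 1) = 1/(-254) = -1/254 ≈ -0.0039370)
r = -2/127 (r = 4*(-1/254) = -2/127 ≈ -0.015748)
m(c) = (25 - c)²
r*m(-4*6) = -2*(-25 - 4*6)²/127 = -2*(-25 - 24)²/127 = -2/127*(-49)² = -2/127*2401 = -4802/127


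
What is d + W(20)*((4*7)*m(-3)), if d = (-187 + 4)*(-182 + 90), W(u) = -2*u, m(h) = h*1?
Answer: 20196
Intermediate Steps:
m(h) = h
d = 16836 (d = -183*(-92) = 16836)
d + W(20)*((4*7)*m(-3)) = 16836 + (-2*20)*((4*7)*(-3)) = 16836 - 1120*(-3) = 16836 - 40*(-84) = 16836 + 3360 = 20196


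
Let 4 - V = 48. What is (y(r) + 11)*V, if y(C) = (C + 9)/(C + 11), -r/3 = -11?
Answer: -526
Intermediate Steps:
r = 33 (r = -3*(-11) = 33)
y(C) = (9 + C)/(11 + C)
V = -44 (V = 4 - 1*48 = 4 - 48 = -44)
(y(r) + 11)*V = ((9 + 33)/(11 + 33) + 11)*(-44) = (42/44 + 11)*(-44) = ((1/44)*42 + 11)*(-44) = (21/22 + 11)*(-44) = (263/22)*(-44) = -526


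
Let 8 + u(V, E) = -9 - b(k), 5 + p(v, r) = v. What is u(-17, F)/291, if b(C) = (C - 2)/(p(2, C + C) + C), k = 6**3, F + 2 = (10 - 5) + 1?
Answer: -3835/61983 ≈ -0.061872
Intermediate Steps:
p(v, r) = -5 + v
F = 4 (F = -2 + ((10 - 5) + 1) = -2 + (5 + 1) = -2 + 6 = 4)
k = 216
b(C) = (-2 + C)/(-3 + C) (b(C) = (C - 2)/((-5 + 2) + C) = (-2 + C)/(-3 + C))
u(V, E) = -3835/213 (u(V, E) = -8 + (-9 - (-2 + 216)/(-3 + 216)) = -8 + (-9 - 214/213) = -8 - 2131/213 = -3835/213)
u(-17, F)/291 = -3835/213/291 = -3835/213*1/291 = -3835/61983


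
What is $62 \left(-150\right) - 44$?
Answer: $-9344$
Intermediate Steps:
$62 \left(-150\right) - 44 = -9300 - 44 = -9344$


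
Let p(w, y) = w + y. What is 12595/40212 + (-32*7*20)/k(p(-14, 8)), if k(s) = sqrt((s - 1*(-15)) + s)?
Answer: 12595/40212 - 4480*sqrt(3)/3 ≈ -2586.2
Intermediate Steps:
k(s) = sqrt(15 + 2*s) (k(s) = sqrt((s + 15) + s) = sqrt((15 + s) + s) = sqrt(15 + 2*s))
12595/40212 + (-32*7*20)/k(p(-14, 8)) = 12595/40212 + (-32*7*20)/(sqrt(15 + 2*(-14 + 8))) = 12595*(1/40212) + (-224*20)/(sqrt(15 + 2*(-6))) = 12595/40212 - 4480/sqrt(15 - 12) = 12595/40212 - 4480*sqrt(3)/3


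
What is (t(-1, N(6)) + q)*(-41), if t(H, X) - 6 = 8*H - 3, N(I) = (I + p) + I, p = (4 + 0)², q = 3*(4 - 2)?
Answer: -41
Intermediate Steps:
q = 6 (q = 3*2 = 6)
p = 16 (p = 4² = 16)
N(I) = 16 + 2*I (N(I) = (I + 16) + I = (16 + I) + I = 16 + 2*I)
t(H, X) = 3 + 8*H (t(H, X) = 6 + (8*H - 3) = 6 + (-3 + 8*H) = 3 + 8*H)
(t(-1, N(6)) + q)*(-41) = ((3 + 8*(-1)) + 6)*(-41) = ((3 - 8) + 6)*(-41) = (-5 + 6)*(-41) = 1*(-41) = -41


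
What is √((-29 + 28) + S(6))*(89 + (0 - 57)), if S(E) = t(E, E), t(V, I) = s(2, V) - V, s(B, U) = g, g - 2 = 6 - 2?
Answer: 32*I ≈ 32.0*I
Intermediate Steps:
g = 6 (g = 2 + (6 - 2) = 2 + 4 = 6)
s(B, U) = 6
t(V, I) = 6 - V
S(E) = 6 - E
√((-29 + 28) + S(6))*(89 + (0 - 57)) = √((-29 + 28) + (6 - 1*6))*(89 + (0 - 57)) = √(-1 + (6 - 6))*(89 - 57) = √(-1 + 0)*32 = √(-1)*32 = I*32 = 32*I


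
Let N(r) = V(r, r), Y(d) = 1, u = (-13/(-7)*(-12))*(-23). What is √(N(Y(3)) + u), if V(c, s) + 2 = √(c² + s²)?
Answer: √(25018 + 49*√2)/7 ≈ 22.627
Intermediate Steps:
u = 3588/7 (u = (-13*(-⅐)*(-12))*(-23) = ((13/7)*(-12))*(-23) = -156/7*(-23) = 3588/7 ≈ 512.57)
V(c, s) = -2 + √(c² + s²)
N(r) = -2 + √2*√(r²) (N(r) = -2 + √(r² + r²) = -2 + √(2*r²) = -2 + √2*√(r²))
√(N(Y(3)) + u) = √((-2 + √2*√(1²)) + 3588/7) = √((-2 + √2*√1) + 3588/7) = √((-2 + √2*1) + 3588/7) = √((-2 + √2) + 3588/7) = √(3574/7 + √2)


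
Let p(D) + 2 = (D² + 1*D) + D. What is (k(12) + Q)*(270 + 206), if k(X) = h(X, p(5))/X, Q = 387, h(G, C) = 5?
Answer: 553231/3 ≈ 1.8441e+5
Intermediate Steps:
p(D) = -2 + D² + 2*D (p(D) = -2 + ((D² + 1*D) + D) = -2 + ((D² + D) + D) = -2 + ((D + D²) + D) = -2 + (D² + 2*D) = -2 + D² + 2*D)
k(X) = 5/X
(k(12) + Q)*(270 + 206) = (5/12 + 387)*(270 + 206) = (5*(1/12) + 387)*476 = (5/12 + 387)*476 = (4649/12)*476 = 553231/3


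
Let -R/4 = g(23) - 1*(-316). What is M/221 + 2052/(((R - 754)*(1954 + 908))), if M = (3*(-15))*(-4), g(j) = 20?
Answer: 10003261/12286937 ≈ 0.81414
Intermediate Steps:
R = -1344 (R = -4*(20 - 1*(-316)) = -4*(20 + 316) = -4*336 = -1344)
M = 180 (M = -45*(-4) = 180)
M/221 + 2052/(((R - 754)*(1954 + 908))) = 180/221 + 2052/(((-1344 - 754)*(1954 + 908))) = 180*(1/221) + 2052/((-2098*2862)) = 180/221 + 2052/(-6004476) = 180/221 + 2052*(-1/6004476) = 180/221 - 19/55597 = 10003261/12286937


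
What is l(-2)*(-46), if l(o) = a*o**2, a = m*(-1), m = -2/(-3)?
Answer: 368/3 ≈ 122.67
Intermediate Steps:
m = 2/3 (m = -2*(-1/3) = 2/3 ≈ 0.66667)
a = -2/3 (a = (2/3)*(-1) = -2/3 ≈ -0.66667)
l(o) = -2*o**2/3
l(-2)*(-46) = -2/3*(-2)**2*(-46) = -2/3*4*(-46) = -8/3*(-46) = 368/3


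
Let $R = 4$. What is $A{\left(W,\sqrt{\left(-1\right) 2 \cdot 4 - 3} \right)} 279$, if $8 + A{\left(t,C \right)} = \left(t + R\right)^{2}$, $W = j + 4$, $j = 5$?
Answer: $44919$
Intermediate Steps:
$W = 9$ ($W = 5 + 4 = 9$)
$A{\left(t,C \right)} = -8 + \left(4 + t\right)^{2}$ ($A{\left(t,C \right)} = -8 + \left(t + 4\right)^{2} = -8 + \left(4 + t\right)^{2}$)
$A{\left(W,\sqrt{\left(-1\right) 2 \cdot 4 - 3} \right)} 279 = \left(-8 + \left(4 + 9\right)^{2}\right) 279 = \left(-8 + 13^{2}\right) 279 = \left(-8 + 169\right) 279 = 161 \cdot 279 = 44919$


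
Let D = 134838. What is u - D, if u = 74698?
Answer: -60140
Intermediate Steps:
u - D = 74698 - 1*134838 = 74698 - 134838 = -60140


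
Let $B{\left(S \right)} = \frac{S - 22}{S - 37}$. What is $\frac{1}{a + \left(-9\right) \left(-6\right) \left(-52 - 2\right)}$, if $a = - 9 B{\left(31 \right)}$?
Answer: $- \frac{2}{5805} \approx -0.00034453$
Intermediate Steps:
$B{\left(S \right)} = \frac{-22 + S}{-37 + S}$
$a = \frac{27}{2}$ ($a = - 9 \frac{-22 + 31}{-37 + 31} = - 9 \frac{1}{-6} \cdot 9 = - 9 \left(\left(- \frac{1}{6}\right) 9\right) = \left(-9\right) \left(- \frac{3}{2}\right) = \frac{27}{2} \approx 13.5$)
$\frac{1}{a + \left(-9\right) \left(-6\right) \left(-52 - 2\right)} = \frac{1}{\frac{27}{2} + \left(-9\right) \left(-6\right) \left(-52 - 2\right)} = \frac{1}{\frac{27}{2} + 54 \left(-54\right)} = \frac{1}{\frac{27}{2} - 2916} = \frac{1}{- \frac{5805}{2}} = - \frac{2}{5805}$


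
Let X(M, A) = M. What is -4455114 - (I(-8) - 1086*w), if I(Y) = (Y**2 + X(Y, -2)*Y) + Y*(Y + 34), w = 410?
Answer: -4009774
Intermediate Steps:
I(Y) = 2*Y**2 + Y*(34 + Y) (I(Y) = (Y**2 + Y*Y) + Y*(Y + 34) = (Y**2 + Y**2) + Y*(34 + Y) = 2*Y**2 + Y*(34 + Y))
-4455114 - (I(-8) - 1086*w) = -4455114 - (-8*(34 + 3*(-8)) - 1086*410) = -4455114 - (-8*(34 - 24) - 445260) = -4455114 - (-8*10 - 445260) = -4455114 - (-80 - 445260) = -4455114 - 1*(-445340) = -4455114 + 445340 = -4009774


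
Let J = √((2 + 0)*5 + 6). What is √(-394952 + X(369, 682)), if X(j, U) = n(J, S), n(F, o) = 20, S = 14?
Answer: 2*I*√98733 ≈ 628.44*I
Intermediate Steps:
J = 4 (J = √(2*5 + 6) = √(10 + 6) = √16 = 4)
X(j, U) = 20
√(-394952 + X(369, 682)) = √(-394952 + 20) = √(-394932) = 2*I*√98733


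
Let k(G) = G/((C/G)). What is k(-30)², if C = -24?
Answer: 5625/4 ≈ 1406.3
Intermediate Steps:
k(G) = -G²/24 (k(G) = G/((-24/G)) = G*(-G/24) = -G²/24)
k(-30)² = (-1/24*(-30)²)² = (-1/24*900)² = (-75/2)² = 5625/4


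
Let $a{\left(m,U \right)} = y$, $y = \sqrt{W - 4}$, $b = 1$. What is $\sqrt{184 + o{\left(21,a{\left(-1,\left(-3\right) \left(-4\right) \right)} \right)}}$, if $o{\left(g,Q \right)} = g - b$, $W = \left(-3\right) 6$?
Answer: $2 \sqrt{51} \approx 14.283$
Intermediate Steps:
$W = -18$
$y = i \sqrt{22}$ ($y = \sqrt{-18 - 4} = \sqrt{-22} = i \sqrt{22} \approx 4.6904 i$)
$a{\left(m,U \right)} = i \sqrt{22}$
$o{\left(g,Q \right)} = -1 + g$ ($o{\left(g,Q \right)} = g - 1 = -1 + g$)
$\sqrt{184 + o{\left(21,a{\left(-1,\left(-3\right) \left(-4\right) \right)} \right)}} = \sqrt{184 + \left(-1 + 21\right)} = \sqrt{184 + 20} = \sqrt{204} = 2 \sqrt{51}$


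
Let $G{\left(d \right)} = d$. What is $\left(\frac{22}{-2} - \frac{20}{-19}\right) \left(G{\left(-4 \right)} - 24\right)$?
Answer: $\frac{5292}{19} \approx 278.53$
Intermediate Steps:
$\left(\frac{22}{-2} - \frac{20}{-19}\right) \left(G{\left(-4 \right)} - 24\right) = \left(\frac{22}{-2} - \frac{20}{-19}\right) \left(-4 - 24\right) = \left(22 \left(- \frac{1}{2}\right) - - \frac{20}{19}\right) \left(-28\right) = \left(-11 + \frac{20}{19}\right) \left(-28\right) = \left(- \frac{189}{19}\right) \left(-28\right) = \frac{5292}{19}$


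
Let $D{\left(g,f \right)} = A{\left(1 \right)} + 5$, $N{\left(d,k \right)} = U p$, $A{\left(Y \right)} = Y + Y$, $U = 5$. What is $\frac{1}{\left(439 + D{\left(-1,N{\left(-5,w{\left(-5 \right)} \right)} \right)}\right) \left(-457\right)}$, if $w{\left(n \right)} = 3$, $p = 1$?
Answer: $- \frac{1}{203822} \approx -4.9062 \cdot 10^{-6}$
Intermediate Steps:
$A{\left(Y \right)} = 2 Y$
$N{\left(d,k \right)} = 5$ ($N{\left(d,k \right)} = 5 \cdot 1 = 5$)
$D{\left(g,f \right)} = 7$ ($D{\left(g,f \right)} = 2 \cdot 1 + 5 = 2 + 5 = 7$)
$\frac{1}{\left(439 + D{\left(-1,N{\left(-5,w{\left(-5 \right)} \right)} \right)}\right) \left(-457\right)} = \frac{1}{\left(439 + 7\right) \left(-457\right)} = \frac{1}{446 \left(-457\right)} = \frac{1}{-203822} = - \frac{1}{203822}$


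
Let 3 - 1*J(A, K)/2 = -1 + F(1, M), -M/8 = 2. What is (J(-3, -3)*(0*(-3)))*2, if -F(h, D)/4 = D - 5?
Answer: 0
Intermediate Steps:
M = -16 (M = -8*2 = -16)
F(h, D) = 20 - 4*D (F(h, D) = -4*(D - 5) = -4*(-5 + D) = 20 - 4*D)
J(A, K) = -160 (J(A, K) = 6 - 2*(-1 + (20 - 4*(-16))) = 6 - 2*(-1 + (20 + 64)) = 6 - 2*(-1 + 84) = 6 - 2*83 = 6 - 166 = -160)
(J(-3, -3)*(0*(-3)))*2 = -0*(-3)*2 = -160*0*2 = 0*2 = 0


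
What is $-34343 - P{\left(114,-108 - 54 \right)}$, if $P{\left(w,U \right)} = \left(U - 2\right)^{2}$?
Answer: $-61239$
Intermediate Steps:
$P{\left(w,U \right)} = \left(-2 + U\right)^{2}$
$-34343 - P{\left(114,-108 - 54 \right)} = -34343 - \left(-2 - 162\right)^{2} = -34343 - \left(-164\right)^{2} = -34343 - 26896 = -61239$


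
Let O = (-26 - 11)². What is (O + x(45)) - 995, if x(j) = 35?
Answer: 409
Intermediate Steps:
O = 1369 (O = (-37)² = 1369)
(O + x(45)) - 995 = (1369 + 35) - 995 = 1404 - 995 = 409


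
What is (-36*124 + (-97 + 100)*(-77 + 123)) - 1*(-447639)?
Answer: 443313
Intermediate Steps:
(-36*124 + (-97 + 100)*(-77 + 123)) - 1*(-447639) = (-4464 + 3*46) + 447639 = (-4464 + 138) + 447639 = -4326 + 447639 = 443313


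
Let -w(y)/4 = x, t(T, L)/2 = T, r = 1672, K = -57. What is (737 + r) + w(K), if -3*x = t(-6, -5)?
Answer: 2393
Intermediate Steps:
t(T, L) = 2*T
x = 4 (x = -2*(-6)/3 = -1/3*(-12) = 4)
w(y) = -16 (w(y) = -4*4 = -16)
(737 + r) + w(K) = (737 + 1672) - 16 = 2409 - 16 = 2393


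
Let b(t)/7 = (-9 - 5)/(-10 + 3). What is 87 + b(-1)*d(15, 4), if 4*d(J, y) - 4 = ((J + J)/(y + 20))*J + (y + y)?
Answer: 1557/8 ≈ 194.63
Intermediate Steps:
b(t) = 14 (b(t) = 7*((-9 - 5)/(-10 + 3)) = 7*(-14/(-7)) = 7*(-14*(-1/7)) = 7*2 = 14)
d(J, y) = 1 + y/2 + J**2/(2*(20 + y)) (d(J, y) = 1 + (((J + J)/(y + 20))*J + (y + y))/4 = 1 + (((2*J)/(20 + y))*J + 2*y)/4 = 1 + ((2*J/(20 + y))*J + 2*y)/4 = 1 + (2*J**2/(20 + y) + 2*y)/4 = 1 + (2*y + 2*J**2/(20 + y))/4 = 1 + (y/2 + J**2/(2*(20 + y))) = 1 + y/2 + J**2/(2*(20 + y)))
87 + b(-1)*d(15, 4) = 87 + 14*((40 + 15**2 + 4**2 + 22*4)/(2*(20 + 4))) = 87 + 14*((1/2)*(40 + 225 + 16 + 88)/24) = 87 + 14*((1/2)*(1/24)*369) = 87 + 14*(123/16) = 87 + 861/8 = 1557/8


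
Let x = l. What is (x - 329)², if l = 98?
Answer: 53361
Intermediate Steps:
x = 98
(x - 329)² = (98 - 329)² = (-231)² = 53361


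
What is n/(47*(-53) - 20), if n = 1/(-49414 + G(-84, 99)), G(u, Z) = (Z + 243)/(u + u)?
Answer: 28/3474342639 ≈ 8.0591e-9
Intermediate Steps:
G(u, Z) = (243 + Z)/(2*u) (G(u, Z) = (243 + Z)/((2*u)) = (243 + Z)*(1/(2*u)) = (243 + Z)/(2*u))
n = -28/1383649 (n = 1/(-49414 + (½)*(243 + 99)/(-84)) = 1/(-49414 + (½)*(-1/84)*342) = 1/(-49414 - 57/28) = 1/(-1383649/28) = -28/1383649 ≈ -2.0236e-5)
n/(47*(-53) - 20) = -28/(1383649*(47*(-53) - 20)) = -28/(1383649*(-2491 - 20)) = -28/1383649/(-2511) = -28/1383649*(-1/2511) = 28/3474342639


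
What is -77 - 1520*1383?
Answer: -2102237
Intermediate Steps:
-77 - 1520*1383 = -77 - 2102160 = -2102237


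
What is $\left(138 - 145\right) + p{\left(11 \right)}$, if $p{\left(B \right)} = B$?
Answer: $4$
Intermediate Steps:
$\left(138 - 145\right) + p{\left(11 \right)} = \left(138 - 145\right) + 11 = -7 + 11 = 4$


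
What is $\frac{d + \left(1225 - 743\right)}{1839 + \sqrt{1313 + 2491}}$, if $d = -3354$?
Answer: $- \frac{1760536}{1126039} + \frac{5744 \sqrt{951}}{3378117} \approx -1.511$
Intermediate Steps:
$\frac{d + \left(1225 - 743\right)}{1839 + \sqrt{1313 + 2491}} = \frac{-3354 + \left(1225 - 743\right)}{1839 + \sqrt{1313 + 2491}} = \frac{-3354 + \left(1225 - 743\right)}{1839 + \sqrt{3804}} = \frac{-3354 + 482}{1839 + 2 \sqrt{951}} = - \frac{2872}{1839 + 2 \sqrt{951}}$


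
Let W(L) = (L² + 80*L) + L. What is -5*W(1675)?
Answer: -14706500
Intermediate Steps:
W(L) = L² + 81*L
-5*W(1675) = -8375*(81 + 1675) = -8375*1756 = -5*2941300 = -14706500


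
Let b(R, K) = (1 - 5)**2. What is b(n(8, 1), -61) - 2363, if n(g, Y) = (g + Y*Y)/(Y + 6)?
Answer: -2347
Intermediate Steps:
n(g, Y) = (g + Y**2)/(6 + Y)
b(R, K) = 16 (b(R, K) = (-4)**2 = 16)
b(n(8, 1), -61) - 2363 = 16 - 2363 = -2347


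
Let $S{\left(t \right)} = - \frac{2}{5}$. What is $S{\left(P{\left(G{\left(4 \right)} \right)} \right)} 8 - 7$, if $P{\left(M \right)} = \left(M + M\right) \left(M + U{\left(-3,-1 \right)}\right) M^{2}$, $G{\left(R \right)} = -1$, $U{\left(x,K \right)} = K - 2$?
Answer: $- \frac{51}{5} \approx -10.2$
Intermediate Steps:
$U{\left(x,K \right)} = -2 + K$ ($U{\left(x,K \right)} = K - 2 = -2 + K$)
$P{\left(M \right)} = 2 M^{3} \left(-3 + M\right)$ ($P{\left(M \right)} = \left(M + M\right) \left(M - 3\right) M^{2} = 2 M \left(M - 3\right) M^{2} = 2 M \left(-3 + M\right) M^{2} = 2 M^{3} \left(-3 + M\right)$)
$S{\left(t \right)} = - \frac{2}{5}$ ($S{\left(t \right)} = \left(-2\right) \frac{1}{5} = - \frac{2}{5}$)
$S{\left(P{\left(G{\left(4 \right)} \right)} \right)} 8 - 7 = \left(- \frac{2}{5}\right) 8 - 7 = - \frac{16}{5} - 7 = - \frac{51}{5}$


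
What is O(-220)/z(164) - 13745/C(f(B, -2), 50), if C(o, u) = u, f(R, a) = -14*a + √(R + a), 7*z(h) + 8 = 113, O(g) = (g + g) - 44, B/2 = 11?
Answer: -1843/6 ≈ -307.17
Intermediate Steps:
B = 22 (B = 2*11 = 22)
O(g) = -44 + 2*g (O(g) = 2*g - 44 = -44 + 2*g)
z(h) = 15 (z(h) = -8/7 + (⅐)*113 = -8/7 + 113/7 = 15)
f(R, a) = √(R + a) - 14*a
O(-220)/z(164) - 13745/C(f(B, -2), 50) = (-44 + 2*(-220))/15 - 13745/50 = (-44 - 440)*(1/15) - 13745*1/50 = -484*1/15 - 2749/10 = -484/15 - 2749/10 = -1843/6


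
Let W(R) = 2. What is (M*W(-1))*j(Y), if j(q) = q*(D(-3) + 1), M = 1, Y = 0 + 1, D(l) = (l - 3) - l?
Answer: -4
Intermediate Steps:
D(l) = -3 (D(l) = (-3 + l) - l = -3)
Y = 1
j(q) = -2*q (j(q) = q*(-3 + 1) = q*(-2) = -2*q)
(M*W(-1))*j(Y) = (1*2)*(-2*1) = 2*(-2) = -4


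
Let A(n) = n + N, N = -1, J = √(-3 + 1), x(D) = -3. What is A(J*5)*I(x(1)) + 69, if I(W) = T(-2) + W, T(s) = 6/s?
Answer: 75 - 30*I*√2 ≈ 75.0 - 42.426*I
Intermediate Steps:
J = I*√2 (J = √(-2) = I*√2 ≈ 1.4142*I)
I(W) = -3 + W (I(W) = 6/(-2) + W = 6*(-½) + W = -3 + W)
A(n) = -1 + n (A(n) = n - 1 = -1 + n)
A(J*5)*I(x(1)) + 69 = (-1 + (I*√2)*5)*(-3 - 3) + 69 = (-1 + 5*I*√2)*(-6) + 69 = (6 - 30*I*√2) + 69 = 75 - 30*I*√2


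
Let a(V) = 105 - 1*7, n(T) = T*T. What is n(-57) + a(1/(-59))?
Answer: 3347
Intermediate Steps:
n(T) = T²
a(V) = 98 (a(V) = 105 - 7 = 98)
n(-57) + a(1/(-59)) = (-57)² + 98 = 3249 + 98 = 3347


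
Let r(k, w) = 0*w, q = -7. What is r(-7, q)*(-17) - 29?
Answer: -29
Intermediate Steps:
r(k, w) = 0
r(-7, q)*(-17) - 29 = 0*(-17) - 29 = 0 - 29 = -29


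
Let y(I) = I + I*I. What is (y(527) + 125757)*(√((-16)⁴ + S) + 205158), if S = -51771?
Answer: 82886499054 + 404013*√13765 ≈ 8.2934e+10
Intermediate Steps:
y(I) = I + I²
(y(527) + 125757)*(√((-16)⁴ + S) + 205158) = (527*(1 + 527) + 125757)*(√((-16)⁴ - 51771) + 205158) = (527*528 + 125757)*(√(65536 - 51771) + 205158) = (278256 + 125757)*(√13765 + 205158) = 404013*(205158 + √13765) = 82886499054 + 404013*√13765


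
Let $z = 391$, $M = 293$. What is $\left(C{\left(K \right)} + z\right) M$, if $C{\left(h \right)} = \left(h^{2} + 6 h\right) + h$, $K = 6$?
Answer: $137417$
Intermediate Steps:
$C{\left(h \right)} = h^{2} + 7 h$
$\left(C{\left(K \right)} + z\right) M = \left(6 \left(7 + 6\right) + 391\right) 293 = \left(6 \cdot 13 + 391\right) 293 = \left(78 + 391\right) 293 = 469 \cdot 293 = 137417$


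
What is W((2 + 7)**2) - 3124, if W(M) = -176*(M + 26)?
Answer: -21956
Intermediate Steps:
W(M) = -4576 - 176*M (W(M) = -176*(26 + M) = -4576 - 176*M)
W((2 + 7)**2) - 3124 = (-4576 - 176*(2 + 7)**2) - 3124 = (-4576 - 176*9**2) - 3124 = (-4576 - 176*81) - 3124 = (-4576 - 14256) - 3124 = -18832 - 3124 = -21956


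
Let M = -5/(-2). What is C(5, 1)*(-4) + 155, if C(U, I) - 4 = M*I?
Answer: 129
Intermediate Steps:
M = 5/2 (M = -5*(-½) = 5/2 ≈ 2.5000)
C(U, I) = 4 + 5*I/2
C(5, 1)*(-4) + 155 = (4 + (5/2)*1)*(-4) + 155 = (4 + 5/2)*(-4) + 155 = (13/2)*(-4) + 155 = -26 + 155 = 129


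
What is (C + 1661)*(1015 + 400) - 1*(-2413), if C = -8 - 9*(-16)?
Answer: 2545168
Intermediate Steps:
C = 136 (C = -8 + 144 = 136)
(C + 1661)*(1015 + 400) - 1*(-2413) = (136 + 1661)*(1015 + 400) - 1*(-2413) = 1797*1415 + 2413 = 2542755 + 2413 = 2545168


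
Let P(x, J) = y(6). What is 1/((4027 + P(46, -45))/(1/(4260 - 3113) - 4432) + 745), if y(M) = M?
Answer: 5083503/3782583884 ≈ 0.0013439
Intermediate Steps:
P(x, J) = 6
1/((4027 + P(46, -45))/(1/(4260 - 3113) - 4432) + 745) = 1/((4027 + 6)/(1/(4260 - 3113) - 4432) + 745) = 1/(4033/(1/1147 - 4432) + 745) = 1/(4033/(-5083503/1147) + 745) = 1/(4033*(-1147/5083503) + 745) = 1/(-4625851/5083503 + 745) = 1/(3782583884/5083503) = 5083503/3782583884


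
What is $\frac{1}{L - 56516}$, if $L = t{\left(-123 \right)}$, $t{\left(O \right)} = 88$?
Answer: $- \frac{1}{56428} \approx -1.7722 \cdot 10^{-5}$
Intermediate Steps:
$L = 88$
$\frac{1}{L - 56516} = \frac{1}{88 - 56516} = \frac{1}{-56428} = - \frac{1}{56428}$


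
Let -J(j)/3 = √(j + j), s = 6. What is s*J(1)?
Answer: -18*√2 ≈ -25.456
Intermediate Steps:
J(j) = -3*√2*√j (J(j) = -3*√(j + j) = -3*√2*√j)
s*J(1) = 6*(-3*√2*√1) = 6*(-3*√2*1) = 6*(-3*√2) = -18*√2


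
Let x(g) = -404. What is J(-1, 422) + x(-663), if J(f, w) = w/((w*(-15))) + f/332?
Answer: -2012267/4980 ≈ -404.07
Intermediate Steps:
J(f, w) = -1/15 + f/332 (J(f, w) = w/((-15*w)) + f*(1/332) = w*(-1/(15*w)) + f/332 = -1/15 + f/332)
J(-1, 422) + x(-663) = (-1/15 + (1/332)*(-1)) - 404 = (-1/15 - 1/332) - 404 = -347/4980 - 404 = -2012267/4980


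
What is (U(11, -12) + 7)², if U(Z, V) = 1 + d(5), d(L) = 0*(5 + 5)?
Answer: 64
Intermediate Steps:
d(L) = 0 (d(L) = 0*10 = 0)
U(Z, V) = 1 (U(Z, V) = 1 + 0 = 1)
(U(11, -12) + 7)² = (1 + 7)² = 8² = 64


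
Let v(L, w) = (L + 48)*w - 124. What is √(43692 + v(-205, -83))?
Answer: √56599 ≈ 237.91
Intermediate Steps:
v(L, w) = -124 + w*(48 + L) (v(L, w) = (48 + L)*w - 124 = w*(48 + L) - 124 = -124 + w*(48 + L))
√(43692 + v(-205, -83)) = √(43692 + (-124 + 48*(-83) - 205*(-83))) = √(43692 + (-124 - 3984 + 17015)) = √(43692 + 12907) = √56599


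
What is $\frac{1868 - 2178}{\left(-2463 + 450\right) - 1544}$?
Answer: $\frac{310}{3557} \approx 0.087152$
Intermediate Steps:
$\frac{1868 - 2178}{\left(-2463 + 450\right) - 1544} = - \frac{310}{-2013 - 1544} = - \frac{310}{-3557} = \left(-310\right) \left(- \frac{1}{3557}\right) = \frac{310}{3557}$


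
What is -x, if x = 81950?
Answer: -81950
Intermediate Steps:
-x = -1*81950 = -81950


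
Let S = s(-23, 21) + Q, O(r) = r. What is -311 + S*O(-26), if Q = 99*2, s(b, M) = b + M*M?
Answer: -16327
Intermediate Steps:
s(b, M) = b + M²
Q = 198
S = 616 (S = (-23 + 21²) + 198 = (-23 + 441) + 198 = 418 + 198 = 616)
-311 + S*O(-26) = -311 + 616*(-26) = -311 - 16016 = -16327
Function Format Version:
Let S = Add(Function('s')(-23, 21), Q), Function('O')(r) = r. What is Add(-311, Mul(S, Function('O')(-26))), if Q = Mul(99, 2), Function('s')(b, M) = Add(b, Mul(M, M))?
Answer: -16327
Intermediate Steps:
Function('s')(b, M) = Add(b, Pow(M, 2))
Q = 198
S = 616 (S = Add(Add(-23, Pow(21, 2)), 198) = Add(Add(-23, 441), 198) = Add(418, 198) = 616)
Add(-311, Mul(S, Function('O')(-26))) = Add(-311, Mul(616, -26)) = Add(-311, -16016) = -16327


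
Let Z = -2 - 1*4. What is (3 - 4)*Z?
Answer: 6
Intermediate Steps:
Z = -6 (Z = -2 - 4 = -6)
(3 - 4)*Z = (3 - 4)*(-6) = -1*(-6) = 6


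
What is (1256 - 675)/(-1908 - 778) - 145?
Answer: -390051/2686 ≈ -145.22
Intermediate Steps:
(1256 - 675)/(-1908 - 778) - 145 = 581/(-2686) - 145 = 581*(-1/2686) - 145 = -581/2686 - 145 = -390051/2686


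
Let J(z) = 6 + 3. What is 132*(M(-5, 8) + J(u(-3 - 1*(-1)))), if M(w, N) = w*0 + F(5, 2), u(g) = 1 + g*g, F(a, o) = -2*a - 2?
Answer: -396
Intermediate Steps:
F(a, o) = -2 - 2*a
u(g) = 1 + g**2
J(z) = 9
M(w, N) = -12 (M(w, N) = w*0 + (-2 - 2*5) = 0 + (-2 - 10) = 0 - 12 = -12)
132*(M(-5, 8) + J(u(-3 - 1*(-1)))) = 132*(-12 + 9) = 132*(-3) = -396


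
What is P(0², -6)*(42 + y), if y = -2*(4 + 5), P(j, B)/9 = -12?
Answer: -2592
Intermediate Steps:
P(j, B) = -108 (P(j, B) = 9*(-12) = -108)
y = -18 (y = -2*9 = -18)
P(0², -6)*(42 + y) = -108*(42 - 18) = -108*24 = -2592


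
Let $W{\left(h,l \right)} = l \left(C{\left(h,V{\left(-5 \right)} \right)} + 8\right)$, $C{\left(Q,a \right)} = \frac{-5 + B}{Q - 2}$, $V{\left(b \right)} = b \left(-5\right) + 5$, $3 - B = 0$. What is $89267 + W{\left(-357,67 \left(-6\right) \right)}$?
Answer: $\frac{30891505}{359} \approx 86049.0$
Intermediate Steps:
$B = 3$ ($B = 3 - 0 = 3 + 0 = 3$)
$V{\left(b \right)} = 5 - 5 b$ ($V{\left(b \right)} = - 5 b + 5 = 5 - 5 b$)
$C{\left(Q,a \right)} = - \frac{2}{-2 + Q}$ ($C{\left(Q,a \right)} = \frac{-5 + 3}{Q - 2} = - \frac{2}{-2 + Q}$)
$W{\left(h,l \right)} = l \left(8 - \frac{2}{-2 + h}\right)$ ($W{\left(h,l \right)} = l \left(- \frac{2}{-2 + h} + 8\right) = l \left(8 - \frac{2}{-2 + h}\right)$)
$89267 + W{\left(-357,67 \left(-6\right) \right)} = 89267 + \frac{2 \cdot 67 \left(-6\right) \left(-9 + 4 \left(-357\right)\right)}{-2 - 357} = 89267 + 2 \left(-402\right) \frac{1}{-359} \left(-9 - 1428\right) = 89267 + 2 \left(-402\right) \left(- \frac{1}{359}\right) \left(-1437\right) = 89267 - \frac{1155348}{359} = \frac{30891505}{359}$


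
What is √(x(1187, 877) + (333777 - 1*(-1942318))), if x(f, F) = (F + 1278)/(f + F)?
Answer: √606024228315/516 ≈ 1508.7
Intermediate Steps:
x(f, F) = (1278 + F)/(F + f)
√(x(1187, 877) + (333777 - 1*(-1942318))) = √((1278 + 877)/(877 + 1187) + (333777 - 1*(-1942318))) = √(2155/2064 + (333777 + 1942318)) = √((1/2064)*2155 + 2276095) = √(2155/2064 + 2276095) = √(4697862235/2064) = √606024228315/516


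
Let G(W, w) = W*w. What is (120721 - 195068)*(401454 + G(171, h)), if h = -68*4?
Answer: -26388872874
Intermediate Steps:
h = -272
(120721 - 195068)*(401454 + G(171, h)) = (120721 - 195068)*(401454 + 171*(-272)) = -74347*(401454 - 46512) = -74347*354942 = -26388872874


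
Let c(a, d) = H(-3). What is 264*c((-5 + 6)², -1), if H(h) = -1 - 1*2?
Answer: -792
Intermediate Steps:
H(h) = -3 (H(h) = -1 - 2 = -3)
c(a, d) = -3
264*c((-5 + 6)², -1) = 264*(-3) = -792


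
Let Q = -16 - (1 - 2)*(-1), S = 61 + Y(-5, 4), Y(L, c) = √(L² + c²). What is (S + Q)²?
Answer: (44 + √41)² ≈ 2540.5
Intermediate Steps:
S = 61 + √41 (S = 61 + √((-5)² + 4²) = 61 + √(25 + 16) = 61 + √41 ≈ 67.403)
Q = -17 (Q = -16 - (-1)*(-1) = -16 - 1*1 = -16 - 1 = -17)
(S + Q)² = ((61 + √41) - 17)² = (44 + √41)²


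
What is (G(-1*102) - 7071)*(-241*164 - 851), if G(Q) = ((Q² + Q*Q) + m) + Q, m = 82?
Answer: -553823875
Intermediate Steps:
G(Q) = 82 + Q + 2*Q² (G(Q) = ((Q² + Q*Q) + 82) + Q = ((Q² + Q²) + 82) + Q = (2*Q² + 82) + Q = (82 + 2*Q²) + Q = 82 + Q + 2*Q²)
(G(-1*102) - 7071)*(-241*164 - 851) = ((82 - 1*102 + 2*(-1*102)²) - 7071)*(-241*164 - 851) = ((82 - 102 + 2*(-102)²) - 7071)*(-39524 - 851) = ((82 - 102 + 2*10404) - 7071)*(-40375) = ((82 - 102 + 20808) - 7071)*(-40375) = (20788 - 7071)*(-40375) = 13717*(-40375) = -553823875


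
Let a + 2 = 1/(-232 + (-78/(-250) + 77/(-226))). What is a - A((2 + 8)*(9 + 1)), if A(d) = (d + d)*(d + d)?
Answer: -262205577872/6554811 ≈ -40002.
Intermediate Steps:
A(d) = 4*d² (A(d) = (2*d)*(2*d) = 4*d²)
a = -13137872/6554811 (a = -2 + 1/(-232 + (-78/(-250) + 77/(-226))) = -2 + 1/(-232 + (-78*(-1/250) + 77*(-1/226))) = -2 + 1/(-232 + (39/125 - 77/226)) = -2 + 1/(-232 - 811/28250) = -2 + 1/(-6554811/28250) = -2 - 28250/6554811 = -13137872/6554811 ≈ -2.0043)
a - A((2 + 8)*(9 + 1)) = -13137872/6554811 - 4*((2 + 8)*(9 + 1))² = -13137872/6554811 - 4*(10*10)² = -13137872/6554811 - 4*100² = -13137872/6554811 - 4*10000 = -13137872/6554811 - 1*40000 = -13137872/6554811 - 40000 = -262205577872/6554811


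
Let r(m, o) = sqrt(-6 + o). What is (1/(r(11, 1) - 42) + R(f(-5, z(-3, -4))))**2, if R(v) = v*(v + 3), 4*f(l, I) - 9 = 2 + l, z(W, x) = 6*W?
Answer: 5*(12204*sqrt(5) + 254651*I)/(16*(84*sqrt(5) + 1759*I)) ≈ 45.243 - 0.017004*I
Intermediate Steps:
f(l, I) = 11/4 + l/4 (f(l, I) = 9/4 + (2 + l)/4 = 9/4 + (1/2 + l/4) = 11/4 + l/4)
R(v) = v*(3 + v)
(1/(r(11, 1) - 42) + R(f(-5, z(-3, -4))))**2 = (1/(sqrt(-6 + 1) - 42) + (11/4 + (1/4)*(-5))*(3 + (11/4 + (1/4)*(-5))))**2 = (1/(sqrt(-5) - 42) + (11/4 - 5/4)*(3 + (11/4 - 5/4)))**2 = (1/(I*sqrt(5) - 42) + 3*(3 + 3/2)/2)**2 = (1/(-42 + I*sqrt(5)) + (3/2)*(9/2))**2 = (1/(-42 + I*sqrt(5)) + 27/4)**2 = (27/4 + 1/(-42 + I*sqrt(5)))**2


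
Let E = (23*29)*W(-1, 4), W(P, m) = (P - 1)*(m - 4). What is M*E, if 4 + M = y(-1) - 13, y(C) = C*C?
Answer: 0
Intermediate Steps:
y(C) = C**2
W(P, m) = (-1 + P)*(-4 + m)
E = 0 (E = (23*29)*(4 - 1*4 - 4*(-1) - 1*4) = 667*(4 - 4 + 4 - 4) = 667*0 = 0)
M = -16 (M = -4 + ((-1)**2 - 13) = -4 + (1 - 13) = -4 - 12 = -16)
M*E = -16*0 = 0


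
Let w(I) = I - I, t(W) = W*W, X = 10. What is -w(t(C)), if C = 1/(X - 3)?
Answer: 0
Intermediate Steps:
C = 1/7 (C = 1/(10 - 3) = 1/7 ≈ 0.14286)
t(W) = W**2
w(I) = 0
-w(t(C)) = -1*0 = 0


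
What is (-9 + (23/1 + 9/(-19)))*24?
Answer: 6168/19 ≈ 324.63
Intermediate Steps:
(-9 + (23/1 + 9/(-19)))*24 = (-9 + (23*1 + 9*(-1/19)))*24 = (-9 + (23 - 9/19))*24 = (-9 + 428/19)*24 = (257/19)*24 = 6168/19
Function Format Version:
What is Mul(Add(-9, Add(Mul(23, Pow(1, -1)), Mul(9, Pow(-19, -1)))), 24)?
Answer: Rational(6168, 19) ≈ 324.63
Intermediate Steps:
Mul(Add(-9, Add(Mul(23, Pow(1, -1)), Mul(9, Pow(-19, -1)))), 24) = Mul(Add(-9, Add(Mul(23, 1), Mul(9, Rational(-1, 19)))), 24) = Mul(Add(-9, Add(23, Rational(-9, 19))), 24) = Mul(Add(-9, Rational(428, 19)), 24) = Mul(Rational(257, 19), 24) = Rational(6168, 19)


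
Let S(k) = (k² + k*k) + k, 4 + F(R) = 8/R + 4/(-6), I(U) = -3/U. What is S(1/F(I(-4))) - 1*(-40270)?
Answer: 362432/9 ≈ 40270.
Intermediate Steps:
F(R) = -14/3 + 8/R (F(R) = -4 + (8/R + 4/(-6)) = -4 + (8/R + 4*(-⅙)) = -4 + (8/R - ⅔) = -4 + (-⅔ + 8/R) = -14/3 + 8/R)
S(k) = k + 2*k² (S(k) = (k² + k²) + k = 2*k² + k = k + 2*k²)
S(1/F(I(-4))) - 1*(-40270) = (1 + 2/(-14/3 + 8/((-3/(-4)))))/(-14/3 + 8/((-3/(-4)))) - 1*(-40270) = (1 + 2/(-14/3 + 8/((-3*(-¼)))))/(-14/3 + 8/((-3*(-¼)))) + 40270 = (1 + 2/(-14/3 + 8/(¾)))/(-14/3 + 8/(¾)) + 40270 = (1 + 2/(-14/3 + 8*(4/3)))/(-14/3 + 8*(4/3)) + 40270 = (1 + 2/(-14/3 + 32/3))/(-14/3 + 32/3) + 40270 = (1 + 2/6)/6 + 40270 = (1 + 2*(⅙))/6 + 40270 = (1 + ⅓)/6 + 40270 = (⅙)*(4/3) + 40270 = 2/9 + 40270 = 362432/9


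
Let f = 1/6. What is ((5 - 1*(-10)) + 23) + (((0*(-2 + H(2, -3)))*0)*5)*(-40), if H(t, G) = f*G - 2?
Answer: 38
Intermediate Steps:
f = ⅙ (f = 1*(⅙) = ⅙ ≈ 0.16667)
H(t, G) = -2 + G/6 (H(t, G) = G/6 - 2 = -2 + G/6)
((5 - 1*(-10)) + 23) + (((0*(-2 + H(2, -3)))*0)*5)*(-40) = ((5 - 1*(-10)) + 23) + (((0*(-2 + (-2 + (⅙)*(-3))))*0)*5)*(-40) = ((5 + 10) + 23) + (((0*(-2 + (-2 - ½)))*0)*5)*(-40) = (15 + 23) + (((0*(-2 - 5/2))*0)*5)*(-40) = 38 + (((0*(-9/2))*0)*5)*(-40) = 38 + ((0*0)*5)*(-40) = 38 + (0*5)*(-40) = 38 + 0*(-40) = 38 + 0 = 38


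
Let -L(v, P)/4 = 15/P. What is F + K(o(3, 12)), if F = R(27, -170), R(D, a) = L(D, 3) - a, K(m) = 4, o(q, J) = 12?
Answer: 154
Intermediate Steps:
L(v, P) = -60/P
R(D, a) = -20 - a (R(D, a) = -60/3 - a = -60*⅓ - a = -20 - a)
F = 150 (F = -20 - 1*(-170) = -20 + 170 = 150)
F + K(o(3, 12)) = 150 + 4 = 154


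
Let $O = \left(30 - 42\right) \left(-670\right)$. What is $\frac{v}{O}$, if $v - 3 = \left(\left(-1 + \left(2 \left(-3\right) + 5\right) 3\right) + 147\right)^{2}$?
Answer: $\frac{5113}{2010} \approx 2.5438$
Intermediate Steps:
$O = 8040$ ($O = \left(30 - 42\right) \left(-670\right) = \left(-12\right) \left(-670\right) = 8040$)
$v = 20452$ ($v = 3 + \left(\left(-1 + \left(2 \left(-3\right) + 5\right) 3\right) + 147\right)^{2} = 3 + \left(\left(-1 + \left(-6 + 5\right) 3\right) + 147\right)^{2} = 3 + \left(\left(-1 - 3\right) + 147\right)^{2} = 3 + \left(-4 + 147\right)^{2} = 3 + 143^{2} = 3 + 20449 = 20452$)
$\frac{v}{O} = \frac{20452}{8040} = 20452 \cdot \frac{1}{8040} = \frac{5113}{2010}$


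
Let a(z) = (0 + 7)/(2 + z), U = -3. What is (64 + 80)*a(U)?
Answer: -1008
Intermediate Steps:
a(z) = 7/(2 + z)
(64 + 80)*a(U) = (64 + 80)*(7/(2 - 3)) = 144*(7/(-1)) = 144*(7*(-1)) = 144*(-7) = -1008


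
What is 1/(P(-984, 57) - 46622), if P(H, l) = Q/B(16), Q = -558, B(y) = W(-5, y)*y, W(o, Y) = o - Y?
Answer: -56/2610739 ≈ -2.1450e-5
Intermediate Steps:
B(y) = y*(-5 - y) (B(y) = (-5 - y)*y = y*(-5 - y))
P(H, l) = 93/56 (P(H, l) = -558*(-1/(16*(5 + 16))) = -558/((-1*16*21)) = -558/(-336) = -558*(-1/336) = 93/56)
1/(P(-984, 57) - 46622) = 1/(93/56 - 46622) = 1/(-2610739/56) = -56/2610739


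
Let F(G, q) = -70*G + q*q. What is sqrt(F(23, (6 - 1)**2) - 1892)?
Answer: I*sqrt(2877) ≈ 53.638*I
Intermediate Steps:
F(G, q) = q**2 - 70*G (F(G, q) = -70*G + q**2 = q**2 - 70*G)
sqrt(F(23, (6 - 1)**2) - 1892) = sqrt((((6 - 1)**2)**2 - 70*23) - 1892) = sqrt(((5**2)**2 - 1610) - 1892) = sqrt((25**2 - 1610) - 1892) = sqrt((625 - 1610) - 1892) = sqrt(-985 - 1892) = sqrt(-2877) = I*sqrt(2877)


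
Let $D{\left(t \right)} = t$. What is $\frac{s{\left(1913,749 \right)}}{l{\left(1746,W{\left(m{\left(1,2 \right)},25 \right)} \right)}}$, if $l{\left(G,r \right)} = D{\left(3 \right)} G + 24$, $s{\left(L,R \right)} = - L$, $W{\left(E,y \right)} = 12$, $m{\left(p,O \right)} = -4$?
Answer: $- \frac{1913}{5262} \approx -0.36355$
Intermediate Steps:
$l{\left(G,r \right)} = 24 + 3 G$ ($l{\left(G,r \right)} = 3 G + 24 = 24 + 3 G$)
$\frac{s{\left(1913,749 \right)}}{l{\left(1746,W{\left(m{\left(1,2 \right)},25 \right)} \right)}} = \frac{\left(-1\right) 1913}{24 + 3 \cdot 1746} = - \frac{1913}{24 + 5238} = - \frac{1913}{5262}$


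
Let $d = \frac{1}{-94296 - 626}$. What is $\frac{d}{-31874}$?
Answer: $\frac{1}{3025543828} \approx 3.3052 \cdot 10^{-10}$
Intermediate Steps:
$d = - \frac{1}{94922}$ ($d = \frac{1}{-94296 - 626} = \frac{1}{-94922} = - \frac{1}{94922} \approx -1.0535 \cdot 10^{-5}$)
$\frac{d}{-31874} = - \frac{1}{94922 \left(-31874\right)} = \left(- \frac{1}{94922}\right) \left(- \frac{1}{31874}\right) = \frac{1}{3025543828}$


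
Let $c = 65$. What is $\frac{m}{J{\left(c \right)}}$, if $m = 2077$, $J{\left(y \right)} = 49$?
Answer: $\frac{2077}{49} \approx 42.388$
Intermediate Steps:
$\frac{m}{J{\left(c \right)}} = \frac{2077}{49}$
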